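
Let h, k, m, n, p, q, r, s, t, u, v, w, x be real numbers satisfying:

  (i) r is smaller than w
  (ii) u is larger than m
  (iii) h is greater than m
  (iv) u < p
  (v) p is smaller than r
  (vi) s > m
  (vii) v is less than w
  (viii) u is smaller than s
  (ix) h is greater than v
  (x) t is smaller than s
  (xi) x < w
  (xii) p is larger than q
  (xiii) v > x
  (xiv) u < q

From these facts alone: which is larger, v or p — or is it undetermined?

Following every chain through p: above p we get r, w; below p we get m, u, q.
v is not reached, and no chain runs the other way from v to p.
So the given relations leave the order of p and v undetermined.

undetermined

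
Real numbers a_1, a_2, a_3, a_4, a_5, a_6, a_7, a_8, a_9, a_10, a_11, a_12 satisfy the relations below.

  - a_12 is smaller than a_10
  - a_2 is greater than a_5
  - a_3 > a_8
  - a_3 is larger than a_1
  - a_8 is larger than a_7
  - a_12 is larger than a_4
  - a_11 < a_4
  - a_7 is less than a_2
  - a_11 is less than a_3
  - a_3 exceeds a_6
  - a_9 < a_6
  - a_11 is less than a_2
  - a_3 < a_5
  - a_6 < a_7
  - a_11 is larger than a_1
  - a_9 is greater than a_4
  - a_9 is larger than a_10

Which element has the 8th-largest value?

The consecutive relations fix a unique order: a_1 < a_11 < a_4 < a_12 < a_10 < a_9 < a_6 < a_7 < a_8 < a_3 < a_5 < a_2.
Counting 8 from the largest end gives a_10.

a_10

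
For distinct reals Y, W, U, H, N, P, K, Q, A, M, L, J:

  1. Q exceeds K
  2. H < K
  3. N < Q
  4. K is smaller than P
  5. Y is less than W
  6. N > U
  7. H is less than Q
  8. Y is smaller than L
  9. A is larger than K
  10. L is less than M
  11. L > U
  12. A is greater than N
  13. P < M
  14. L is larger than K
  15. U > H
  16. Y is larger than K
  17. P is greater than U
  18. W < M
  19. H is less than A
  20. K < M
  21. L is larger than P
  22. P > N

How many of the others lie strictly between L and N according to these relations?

1

Chaining upward from N reaches: Q, P, A, M.
Chaining downward from L reaches: H, U, K, Y, P.
Strictly between N and L are those in both lists: P — 1 element.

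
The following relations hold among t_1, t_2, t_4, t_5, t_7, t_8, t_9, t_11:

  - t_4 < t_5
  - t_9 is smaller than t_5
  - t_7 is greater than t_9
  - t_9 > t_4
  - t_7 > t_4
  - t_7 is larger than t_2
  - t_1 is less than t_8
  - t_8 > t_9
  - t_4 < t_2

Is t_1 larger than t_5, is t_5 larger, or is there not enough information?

undetermined

Following every chain through t_1: above t_1 we get t_8.
t_5 is not reached, and no chain runs the other way from t_5 to t_1.
So the given relations leave the order of t_1 and t_5 undetermined.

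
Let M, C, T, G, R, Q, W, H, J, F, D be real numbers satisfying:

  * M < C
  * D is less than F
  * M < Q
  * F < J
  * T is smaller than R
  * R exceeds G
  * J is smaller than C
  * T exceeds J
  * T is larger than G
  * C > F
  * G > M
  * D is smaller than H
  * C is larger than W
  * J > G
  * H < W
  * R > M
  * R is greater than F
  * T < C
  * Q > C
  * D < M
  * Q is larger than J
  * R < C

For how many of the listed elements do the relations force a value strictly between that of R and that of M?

3

Chaining upward from M reaches: G, J, T, C, Q.
Chaining downward from R reaches: D, F, G, J, T.
Strictly between M and R are those in both lists: G, J, T — 3 elements.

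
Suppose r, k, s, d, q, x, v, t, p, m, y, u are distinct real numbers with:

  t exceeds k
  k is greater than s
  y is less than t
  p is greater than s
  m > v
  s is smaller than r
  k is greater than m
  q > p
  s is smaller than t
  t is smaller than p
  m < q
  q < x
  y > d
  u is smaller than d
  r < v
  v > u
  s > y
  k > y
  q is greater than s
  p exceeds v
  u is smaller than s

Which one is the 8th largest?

Piecing the relations together gives one ordering: u < d < y < s < r < v < m < k < t < p < q < x.
The 8th largest is r.

r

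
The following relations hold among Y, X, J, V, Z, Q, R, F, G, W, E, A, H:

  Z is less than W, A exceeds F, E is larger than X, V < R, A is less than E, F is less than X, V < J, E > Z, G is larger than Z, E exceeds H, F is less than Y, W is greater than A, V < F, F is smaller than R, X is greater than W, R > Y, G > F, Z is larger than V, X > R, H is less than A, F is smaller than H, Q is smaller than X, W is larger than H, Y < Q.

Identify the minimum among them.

Chaining upward from V: directly above it, F, Z, J, R; then Y, H, G, A, W, X, E; then Q.
That covers every other element, and nothing is given below V, so V is the minimum.

V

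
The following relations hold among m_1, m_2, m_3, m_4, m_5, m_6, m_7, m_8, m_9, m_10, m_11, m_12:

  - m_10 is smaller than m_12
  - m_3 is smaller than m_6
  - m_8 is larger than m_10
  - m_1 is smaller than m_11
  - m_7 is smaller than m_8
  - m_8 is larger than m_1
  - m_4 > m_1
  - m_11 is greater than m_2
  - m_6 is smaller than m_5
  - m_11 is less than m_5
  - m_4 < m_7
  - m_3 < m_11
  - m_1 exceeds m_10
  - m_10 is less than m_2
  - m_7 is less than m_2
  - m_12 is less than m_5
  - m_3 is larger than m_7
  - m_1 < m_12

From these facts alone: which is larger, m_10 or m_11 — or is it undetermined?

Following the relations from m_10: m_10 < m_1 < m_4 < m_7 < m_2 < m_11.
So m_11 is larger.

m_11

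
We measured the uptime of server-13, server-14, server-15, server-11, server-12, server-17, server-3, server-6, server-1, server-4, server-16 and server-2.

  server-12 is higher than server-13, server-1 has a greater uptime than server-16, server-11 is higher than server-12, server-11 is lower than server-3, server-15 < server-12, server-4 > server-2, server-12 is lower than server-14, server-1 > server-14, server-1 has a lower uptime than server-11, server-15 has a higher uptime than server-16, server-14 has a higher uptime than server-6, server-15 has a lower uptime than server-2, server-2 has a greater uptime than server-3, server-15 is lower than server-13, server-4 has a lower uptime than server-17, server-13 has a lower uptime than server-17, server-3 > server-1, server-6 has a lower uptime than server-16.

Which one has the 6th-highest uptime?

server-1

Piecing the relations together gives one ordering: server-6 < server-16 < server-15 < server-13 < server-12 < server-14 < server-1 < server-11 < server-3 < server-2 < server-4 < server-17.
The 6th largest is server-1.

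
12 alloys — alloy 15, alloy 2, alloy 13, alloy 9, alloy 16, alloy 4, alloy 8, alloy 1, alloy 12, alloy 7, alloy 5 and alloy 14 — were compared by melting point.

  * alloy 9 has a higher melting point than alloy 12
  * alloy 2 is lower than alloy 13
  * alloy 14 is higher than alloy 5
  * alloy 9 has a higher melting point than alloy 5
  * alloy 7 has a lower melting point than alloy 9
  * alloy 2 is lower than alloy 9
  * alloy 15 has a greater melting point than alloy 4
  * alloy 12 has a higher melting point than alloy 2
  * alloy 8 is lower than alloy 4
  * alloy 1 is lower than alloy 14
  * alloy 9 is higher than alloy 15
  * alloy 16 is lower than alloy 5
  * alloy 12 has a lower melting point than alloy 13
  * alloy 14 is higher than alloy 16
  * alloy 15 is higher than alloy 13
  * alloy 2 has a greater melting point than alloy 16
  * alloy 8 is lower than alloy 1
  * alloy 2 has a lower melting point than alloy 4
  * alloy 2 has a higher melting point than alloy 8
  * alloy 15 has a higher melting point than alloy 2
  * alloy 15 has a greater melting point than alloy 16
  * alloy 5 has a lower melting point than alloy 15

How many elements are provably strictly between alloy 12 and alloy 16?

Chaining upward from alloy 16 reaches: alloy 2, alloy 4, alloy 5, alloy 13, alloy 14, alloy 15, alloy 9.
Chaining downward from alloy 12 reaches: alloy 8, alloy 2.
Strictly between alloy 16 and alloy 12 are those in both lists: alloy 2 — 1 element.

1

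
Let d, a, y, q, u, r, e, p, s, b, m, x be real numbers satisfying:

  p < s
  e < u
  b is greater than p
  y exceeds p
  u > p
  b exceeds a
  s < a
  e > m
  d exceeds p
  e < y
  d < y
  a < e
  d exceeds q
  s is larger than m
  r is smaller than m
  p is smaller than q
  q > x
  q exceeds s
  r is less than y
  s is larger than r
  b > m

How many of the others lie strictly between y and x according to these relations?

The relations place x below y. An element lies strictly between them when it is forced above x and also forced below y.
Above x: {q, d}. Below y: {r, p, m, s, q, a, e, d}.
Intersection: {q, d} — 2.

2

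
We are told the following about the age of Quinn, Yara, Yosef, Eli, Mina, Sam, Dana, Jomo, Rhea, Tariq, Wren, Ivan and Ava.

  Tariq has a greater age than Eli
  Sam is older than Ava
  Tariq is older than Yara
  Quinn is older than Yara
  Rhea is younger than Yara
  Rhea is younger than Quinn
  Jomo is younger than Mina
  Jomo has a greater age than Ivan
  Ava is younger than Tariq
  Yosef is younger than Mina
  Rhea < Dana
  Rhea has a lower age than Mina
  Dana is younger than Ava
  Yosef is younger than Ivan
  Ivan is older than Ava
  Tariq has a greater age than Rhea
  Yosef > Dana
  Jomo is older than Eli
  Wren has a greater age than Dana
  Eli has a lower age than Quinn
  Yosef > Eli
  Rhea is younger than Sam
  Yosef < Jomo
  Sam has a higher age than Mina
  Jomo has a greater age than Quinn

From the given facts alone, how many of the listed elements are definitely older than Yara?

5

From Yara the given relations immediately reach Quinn, Tariq.
From those, Jomo — 3 in total.
From those, Mina — 4 in total.
From those, Sam — 5 in total.
Nothing else is reachable above Yara; 5 in all.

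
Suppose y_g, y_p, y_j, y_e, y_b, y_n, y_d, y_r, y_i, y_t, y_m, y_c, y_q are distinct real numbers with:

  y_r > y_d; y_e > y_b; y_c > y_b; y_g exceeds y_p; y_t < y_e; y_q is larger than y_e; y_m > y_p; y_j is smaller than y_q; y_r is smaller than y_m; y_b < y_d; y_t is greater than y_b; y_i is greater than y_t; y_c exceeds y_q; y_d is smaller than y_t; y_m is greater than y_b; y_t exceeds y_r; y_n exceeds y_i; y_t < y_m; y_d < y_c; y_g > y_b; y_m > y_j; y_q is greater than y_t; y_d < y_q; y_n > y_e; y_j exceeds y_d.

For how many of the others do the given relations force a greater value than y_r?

7

From y_r the given relations immediately reach y_t, y_m.
From those, y_i, y_e, y_q — 5 in total.
From those, y_n, y_c — 7 in total.
No other element is forced above y_r by the given relations, so the count is 7.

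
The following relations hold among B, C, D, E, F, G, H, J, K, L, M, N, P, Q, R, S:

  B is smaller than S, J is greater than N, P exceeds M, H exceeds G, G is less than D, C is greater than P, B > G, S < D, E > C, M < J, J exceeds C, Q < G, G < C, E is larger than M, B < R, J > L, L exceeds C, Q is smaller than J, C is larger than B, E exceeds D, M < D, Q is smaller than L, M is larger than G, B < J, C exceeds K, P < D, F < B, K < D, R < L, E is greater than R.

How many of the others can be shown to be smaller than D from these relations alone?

Directly below D: G, M, P, K, S.
One step further: Q, B (7 so far).
One step further: F (8 so far).
No other element is forced below D by the given relations, so the count is 8.

8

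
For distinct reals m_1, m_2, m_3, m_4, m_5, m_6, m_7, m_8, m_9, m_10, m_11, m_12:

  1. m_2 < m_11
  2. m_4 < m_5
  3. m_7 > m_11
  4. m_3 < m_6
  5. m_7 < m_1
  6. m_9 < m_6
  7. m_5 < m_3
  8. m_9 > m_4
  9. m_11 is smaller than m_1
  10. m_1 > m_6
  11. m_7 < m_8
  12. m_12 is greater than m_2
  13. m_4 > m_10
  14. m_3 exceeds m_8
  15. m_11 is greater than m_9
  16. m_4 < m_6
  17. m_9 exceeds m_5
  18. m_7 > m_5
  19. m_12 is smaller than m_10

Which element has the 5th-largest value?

m_7

Chaining the given pairs: m_2 < m_12 < m_10 < m_4 < m_5 < m_9 < m_11 < m_7 < m_8 < m_3 < m_6 < m_1.
The 5th largest is m_7.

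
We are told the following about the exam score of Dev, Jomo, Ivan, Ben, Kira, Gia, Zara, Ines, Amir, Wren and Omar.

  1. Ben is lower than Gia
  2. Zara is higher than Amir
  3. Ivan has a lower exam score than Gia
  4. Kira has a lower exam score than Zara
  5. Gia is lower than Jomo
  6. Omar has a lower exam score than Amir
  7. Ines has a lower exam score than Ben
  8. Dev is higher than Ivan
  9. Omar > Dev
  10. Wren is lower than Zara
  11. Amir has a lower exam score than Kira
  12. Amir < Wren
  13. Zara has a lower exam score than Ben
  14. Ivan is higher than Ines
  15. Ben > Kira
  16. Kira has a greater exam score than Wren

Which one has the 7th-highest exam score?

The consecutive relations fix a unique order: Ines < Ivan < Dev < Omar < Amir < Wren < Kira < Zara < Ben < Gia < Jomo.
Counting 7 from the largest end gives Amir.

Amir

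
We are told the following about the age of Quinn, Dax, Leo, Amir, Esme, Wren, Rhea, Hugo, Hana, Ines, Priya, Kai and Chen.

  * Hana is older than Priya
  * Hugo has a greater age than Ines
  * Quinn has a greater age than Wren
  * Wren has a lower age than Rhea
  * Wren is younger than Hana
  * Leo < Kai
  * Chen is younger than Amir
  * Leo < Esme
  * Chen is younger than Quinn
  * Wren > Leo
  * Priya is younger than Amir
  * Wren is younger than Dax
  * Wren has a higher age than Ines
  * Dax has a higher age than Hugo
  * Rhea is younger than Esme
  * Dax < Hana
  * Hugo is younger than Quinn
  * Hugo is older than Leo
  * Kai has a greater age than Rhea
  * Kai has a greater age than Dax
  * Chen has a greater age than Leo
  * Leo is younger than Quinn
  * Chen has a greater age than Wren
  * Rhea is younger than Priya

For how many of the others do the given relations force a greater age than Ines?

11

Directly above Ines: Wren, Hugo.
One step further: Rhea, Dax, Chen, Hana, Quinn (7 so far).
One step further: Priya, Kai, Esme, Amir (11 so far).
No other element is forced above Ines by the given relations, so the count is 11.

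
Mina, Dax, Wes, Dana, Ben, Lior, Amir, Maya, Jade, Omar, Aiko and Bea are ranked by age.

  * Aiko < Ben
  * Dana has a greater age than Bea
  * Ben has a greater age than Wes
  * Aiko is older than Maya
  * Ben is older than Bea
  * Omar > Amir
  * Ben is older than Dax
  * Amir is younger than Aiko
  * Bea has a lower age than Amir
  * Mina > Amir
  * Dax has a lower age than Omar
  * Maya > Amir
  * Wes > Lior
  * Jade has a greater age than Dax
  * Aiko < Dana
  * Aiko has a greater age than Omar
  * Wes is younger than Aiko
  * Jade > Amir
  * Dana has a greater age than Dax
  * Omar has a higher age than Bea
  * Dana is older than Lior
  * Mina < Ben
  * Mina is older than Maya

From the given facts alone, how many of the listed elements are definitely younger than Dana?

8

Directly below Dana: Lior, Bea, Dax, Aiko.
One step further: Amir, Wes, Maya, Omar (8 so far).
Nothing else is reachable below Dana; 8 in all.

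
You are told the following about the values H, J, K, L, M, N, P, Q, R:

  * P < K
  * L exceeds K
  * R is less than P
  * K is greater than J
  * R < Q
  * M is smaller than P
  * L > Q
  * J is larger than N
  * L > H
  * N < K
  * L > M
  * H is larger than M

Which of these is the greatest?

L

Chaining downward from L: directly below it, M, H, Q, K; then R, P, N, J.
That covers every other element, and nothing is given above L, so L is the greatest.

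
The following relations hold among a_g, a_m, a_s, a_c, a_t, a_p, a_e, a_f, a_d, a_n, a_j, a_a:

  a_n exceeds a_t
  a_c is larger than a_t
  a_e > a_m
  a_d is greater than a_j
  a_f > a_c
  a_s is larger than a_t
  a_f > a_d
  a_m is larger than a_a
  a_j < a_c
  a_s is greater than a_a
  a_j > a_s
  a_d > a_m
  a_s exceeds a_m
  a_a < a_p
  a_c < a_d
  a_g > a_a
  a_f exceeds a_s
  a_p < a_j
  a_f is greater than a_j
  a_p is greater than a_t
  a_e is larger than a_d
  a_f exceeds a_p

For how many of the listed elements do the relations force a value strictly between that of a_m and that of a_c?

2

The relations place a_m below a_c. An element lies strictly between them when it is forced above a_m and also forced below a_c.
Above a_m: {a_s, a_j, a_d, a_f, a_e}. Below a_c: {a_a, a_t, a_s, a_p, a_j}.
Intersection: {a_s, a_j} — 2.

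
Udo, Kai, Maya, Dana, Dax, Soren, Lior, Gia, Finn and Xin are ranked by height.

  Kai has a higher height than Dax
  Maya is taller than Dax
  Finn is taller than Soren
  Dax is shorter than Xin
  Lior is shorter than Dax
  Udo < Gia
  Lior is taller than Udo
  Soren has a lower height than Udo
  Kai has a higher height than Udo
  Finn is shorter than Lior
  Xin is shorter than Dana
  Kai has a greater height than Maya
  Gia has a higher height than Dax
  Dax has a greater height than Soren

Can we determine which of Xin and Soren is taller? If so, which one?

Xin

Link the given pairs in sequence: Soren < Finn; Finn < Lior; Lior < Dax; Dax < Xin.
Chaining these gives Soren < Finn < Lior < Dax < Xin.
So Xin is taller.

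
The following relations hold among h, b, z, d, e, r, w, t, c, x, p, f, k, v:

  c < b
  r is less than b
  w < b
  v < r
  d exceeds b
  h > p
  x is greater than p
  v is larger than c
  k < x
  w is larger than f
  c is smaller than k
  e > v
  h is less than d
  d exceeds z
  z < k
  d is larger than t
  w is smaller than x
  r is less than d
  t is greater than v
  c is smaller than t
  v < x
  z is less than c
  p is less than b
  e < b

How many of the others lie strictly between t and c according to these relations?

1

Chaining upward from c reaches: v, k, r, e, b, x, d.
Chaining downward from t reaches: z, v.
Strictly between c and t are those in both lists: v — 1 element.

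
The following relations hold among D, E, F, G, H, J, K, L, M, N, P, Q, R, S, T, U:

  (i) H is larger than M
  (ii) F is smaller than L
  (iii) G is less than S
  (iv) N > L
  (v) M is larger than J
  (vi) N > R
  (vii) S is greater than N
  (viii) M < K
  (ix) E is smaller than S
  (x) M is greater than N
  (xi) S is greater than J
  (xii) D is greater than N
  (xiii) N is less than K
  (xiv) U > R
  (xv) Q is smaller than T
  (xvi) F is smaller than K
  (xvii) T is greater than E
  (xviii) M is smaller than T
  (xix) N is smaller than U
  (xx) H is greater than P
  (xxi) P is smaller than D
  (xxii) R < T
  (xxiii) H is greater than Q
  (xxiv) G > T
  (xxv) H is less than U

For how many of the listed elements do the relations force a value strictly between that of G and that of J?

2

Chaining upward from J reaches: M, T, K, H, U, S.
Chaining downward from G reaches: F, Q, R, L, E, N, M, T.
Strictly between J and G are those in both lists: M, T — 2 elements.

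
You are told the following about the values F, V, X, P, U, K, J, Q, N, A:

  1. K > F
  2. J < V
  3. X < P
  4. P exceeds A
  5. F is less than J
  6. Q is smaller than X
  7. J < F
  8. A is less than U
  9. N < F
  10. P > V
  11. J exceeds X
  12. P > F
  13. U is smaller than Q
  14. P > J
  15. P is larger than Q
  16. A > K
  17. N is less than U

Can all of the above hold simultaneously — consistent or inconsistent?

inconsistent

We have J < F stated directly, yet also F < K < A < U < Q < X < J by chaining the others — so F < J. Contradiction.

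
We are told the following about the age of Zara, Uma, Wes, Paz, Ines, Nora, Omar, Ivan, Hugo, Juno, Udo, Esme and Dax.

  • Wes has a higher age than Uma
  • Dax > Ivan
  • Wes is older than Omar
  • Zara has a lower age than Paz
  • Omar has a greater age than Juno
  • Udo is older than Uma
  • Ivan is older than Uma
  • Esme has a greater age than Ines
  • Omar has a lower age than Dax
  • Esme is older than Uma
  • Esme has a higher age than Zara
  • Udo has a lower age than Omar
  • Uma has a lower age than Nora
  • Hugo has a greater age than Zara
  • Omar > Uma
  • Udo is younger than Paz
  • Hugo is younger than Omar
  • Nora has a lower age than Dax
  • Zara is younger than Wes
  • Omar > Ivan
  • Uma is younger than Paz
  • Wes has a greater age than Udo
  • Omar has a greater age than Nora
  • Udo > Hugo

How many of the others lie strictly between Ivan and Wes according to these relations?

1

The relations place Ivan below Wes. An element lies strictly between them when it is forced above Ivan and also forced below Wes.
Above Ivan: {Omar, Dax}. Below Wes: {Zara, Hugo, Uma, Udo, Juno, Nora, Omar}.
Intersection: {Omar} — 1.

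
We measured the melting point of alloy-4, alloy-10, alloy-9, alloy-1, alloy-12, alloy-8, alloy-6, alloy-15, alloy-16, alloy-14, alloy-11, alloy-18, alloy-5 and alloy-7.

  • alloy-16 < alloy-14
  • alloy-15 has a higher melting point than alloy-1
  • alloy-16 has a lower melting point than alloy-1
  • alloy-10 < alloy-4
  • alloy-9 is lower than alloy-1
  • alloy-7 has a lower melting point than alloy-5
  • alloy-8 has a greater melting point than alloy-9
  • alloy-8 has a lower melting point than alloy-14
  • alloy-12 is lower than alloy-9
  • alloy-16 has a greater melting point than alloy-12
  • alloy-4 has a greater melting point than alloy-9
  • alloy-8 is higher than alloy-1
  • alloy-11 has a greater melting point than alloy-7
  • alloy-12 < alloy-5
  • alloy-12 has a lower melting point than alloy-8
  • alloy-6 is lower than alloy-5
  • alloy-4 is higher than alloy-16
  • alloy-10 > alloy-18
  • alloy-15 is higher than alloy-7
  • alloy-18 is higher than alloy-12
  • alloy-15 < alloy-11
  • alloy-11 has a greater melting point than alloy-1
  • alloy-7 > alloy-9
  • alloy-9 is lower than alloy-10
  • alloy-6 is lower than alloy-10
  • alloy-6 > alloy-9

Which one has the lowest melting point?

alloy-12

Chaining upward from alloy-12: directly above it, alloy-18, alloy-16, alloy-9, alloy-8, alloy-5; then alloy-1, alloy-7, alloy-14, alloy-6, alloy-10, alloy-4; then alloy-15, alloy-11.
That covers every other element, and nothing is given below alloy-12, so alloy-12 is the lowest melting point.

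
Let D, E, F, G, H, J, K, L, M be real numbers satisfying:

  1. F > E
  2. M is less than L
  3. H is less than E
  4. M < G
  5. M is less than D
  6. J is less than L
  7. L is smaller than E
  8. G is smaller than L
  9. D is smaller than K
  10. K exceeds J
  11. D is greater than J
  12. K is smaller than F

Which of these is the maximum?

Chaining downward from F: directly below it, K, E; then J, H, D, L; then M, G.
That covers every other element, and nothing is given above F, so F is the maximum.

F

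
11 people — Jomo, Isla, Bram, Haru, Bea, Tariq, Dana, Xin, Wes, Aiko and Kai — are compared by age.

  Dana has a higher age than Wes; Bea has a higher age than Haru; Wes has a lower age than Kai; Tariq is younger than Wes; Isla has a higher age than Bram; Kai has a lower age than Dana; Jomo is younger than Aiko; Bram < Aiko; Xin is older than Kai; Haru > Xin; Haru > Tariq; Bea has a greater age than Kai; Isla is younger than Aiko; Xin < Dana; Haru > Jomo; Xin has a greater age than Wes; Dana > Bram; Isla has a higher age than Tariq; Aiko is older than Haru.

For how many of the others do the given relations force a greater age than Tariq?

Directly above Tariq: Wes, Isla, Haru.
One step further: Kai, Xin, Aiko, Bea, Dana (8 so far).
Nothing else is reachable above Tariq; 8 in all.

8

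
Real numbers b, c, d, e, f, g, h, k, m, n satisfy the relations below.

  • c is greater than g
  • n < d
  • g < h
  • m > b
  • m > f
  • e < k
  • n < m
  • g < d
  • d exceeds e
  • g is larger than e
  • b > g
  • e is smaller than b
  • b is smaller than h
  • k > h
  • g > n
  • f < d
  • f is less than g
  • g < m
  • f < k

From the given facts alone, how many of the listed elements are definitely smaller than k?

6

The elements the relations force below k are e, n, f, g, b, h — no chain reaches any other.
That is 6.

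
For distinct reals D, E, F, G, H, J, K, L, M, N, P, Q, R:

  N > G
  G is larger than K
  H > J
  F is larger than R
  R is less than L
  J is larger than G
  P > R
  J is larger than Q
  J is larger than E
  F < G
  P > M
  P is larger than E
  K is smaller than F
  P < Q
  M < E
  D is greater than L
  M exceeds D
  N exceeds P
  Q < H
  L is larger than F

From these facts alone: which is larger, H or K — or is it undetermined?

K < F and F < L give K < L.
Then L < D extends the chain to D.
Then D < M extends the chain to M.
With M < E: K < F < L < D < M < E.
With E < P: K < F < L < D < M < E < P.
With P < Q: K < F < L < D < M < E < P < Q.
Then Q < J extends the chain to J.
With J < H: K < F < L < D < M < E < P < Q < J < H.
So H is larger.

H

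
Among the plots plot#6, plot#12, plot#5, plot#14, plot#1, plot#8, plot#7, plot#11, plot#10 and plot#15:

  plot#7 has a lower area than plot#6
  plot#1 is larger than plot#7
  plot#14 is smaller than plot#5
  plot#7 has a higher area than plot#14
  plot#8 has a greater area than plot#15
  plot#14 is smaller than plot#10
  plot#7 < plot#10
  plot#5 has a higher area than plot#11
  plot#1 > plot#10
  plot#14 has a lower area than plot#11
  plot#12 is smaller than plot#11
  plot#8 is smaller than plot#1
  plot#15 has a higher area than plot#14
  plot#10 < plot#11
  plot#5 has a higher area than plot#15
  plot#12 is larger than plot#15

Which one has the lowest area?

Chaining upward from plot#14: directly above it, plot#15, plot#7, plot#10, plot#11, plot#5; then plot#8, plot#12, plot#6, plot#1.
That covers every other element, and nothing is given below plot#14, so plot#14 is the lowest area.

plot#14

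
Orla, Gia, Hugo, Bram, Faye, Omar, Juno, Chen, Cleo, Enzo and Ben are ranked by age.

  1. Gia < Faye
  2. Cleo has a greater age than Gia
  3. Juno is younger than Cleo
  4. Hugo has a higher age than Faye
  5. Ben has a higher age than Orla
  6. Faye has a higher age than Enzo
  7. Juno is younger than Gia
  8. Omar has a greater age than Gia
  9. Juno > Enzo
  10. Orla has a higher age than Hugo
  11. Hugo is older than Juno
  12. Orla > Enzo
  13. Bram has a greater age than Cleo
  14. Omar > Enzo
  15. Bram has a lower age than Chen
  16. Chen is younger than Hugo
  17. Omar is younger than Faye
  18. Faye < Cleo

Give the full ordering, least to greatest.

Enzo < Juno < Gia < Omar < Faye < Cleo < Bram < Chen < Hugo < Orla < Ben

The consecutive links are each given: Enzo < Juno; Juno < Gia; Gia < Omar; Omar < Faye; Faye < Cleo; Cleo < Bram; Bram < Chen; Chen < Hugo; Hugo < Orla; Orla < Ben.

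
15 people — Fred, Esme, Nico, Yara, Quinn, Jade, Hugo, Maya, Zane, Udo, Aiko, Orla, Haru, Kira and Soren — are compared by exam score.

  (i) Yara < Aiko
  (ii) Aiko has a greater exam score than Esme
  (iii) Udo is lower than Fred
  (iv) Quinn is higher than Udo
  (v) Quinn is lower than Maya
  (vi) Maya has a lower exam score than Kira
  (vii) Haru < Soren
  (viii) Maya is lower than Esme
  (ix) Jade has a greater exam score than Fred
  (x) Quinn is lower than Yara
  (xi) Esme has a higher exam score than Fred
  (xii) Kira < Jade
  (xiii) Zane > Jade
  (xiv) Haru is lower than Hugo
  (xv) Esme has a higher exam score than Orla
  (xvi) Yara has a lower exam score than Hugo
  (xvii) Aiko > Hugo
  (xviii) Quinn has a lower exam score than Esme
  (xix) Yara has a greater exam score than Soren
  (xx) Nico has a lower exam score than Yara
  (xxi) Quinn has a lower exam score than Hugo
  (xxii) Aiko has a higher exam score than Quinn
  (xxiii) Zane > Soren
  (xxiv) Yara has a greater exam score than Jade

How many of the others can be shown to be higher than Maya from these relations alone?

From Maya the given relations immediately reach Kira, Esme.
From those, Jade, Aiko — 4 in total.
From those, Yara, Zane — 6 in total.
From those, Hugo — 7 in total.
No other element is forced above Maya by the given relations, so the count is 7.

7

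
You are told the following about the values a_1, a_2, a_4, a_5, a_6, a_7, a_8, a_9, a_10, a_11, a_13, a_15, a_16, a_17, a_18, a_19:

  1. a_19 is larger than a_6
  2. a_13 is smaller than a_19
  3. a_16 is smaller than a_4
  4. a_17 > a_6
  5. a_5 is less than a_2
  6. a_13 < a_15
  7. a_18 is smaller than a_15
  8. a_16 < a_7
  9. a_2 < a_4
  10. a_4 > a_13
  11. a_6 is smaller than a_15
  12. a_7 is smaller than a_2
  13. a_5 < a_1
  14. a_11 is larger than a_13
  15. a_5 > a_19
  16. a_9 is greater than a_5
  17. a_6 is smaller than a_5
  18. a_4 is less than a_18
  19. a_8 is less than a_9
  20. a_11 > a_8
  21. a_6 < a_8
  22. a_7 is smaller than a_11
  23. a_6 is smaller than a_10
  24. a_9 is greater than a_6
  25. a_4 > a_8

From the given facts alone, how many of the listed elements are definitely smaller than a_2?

Directly below a_2: a_5, a_7.
One step further: a_6, a_19, a_16 (5 so far).
One step further: a_13 (6 so far).
Nothing else is reachable below a_2; 6 in all.

6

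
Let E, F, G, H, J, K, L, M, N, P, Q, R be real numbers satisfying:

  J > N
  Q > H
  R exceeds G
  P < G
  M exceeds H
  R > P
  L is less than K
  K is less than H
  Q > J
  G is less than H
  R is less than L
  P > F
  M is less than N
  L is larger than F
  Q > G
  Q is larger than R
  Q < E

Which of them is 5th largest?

M

Piecing the relations together gives one ordering: F < P < G < R < L < K < H < M < N < J < Q < E.
Counting 5 from the largest end gives M.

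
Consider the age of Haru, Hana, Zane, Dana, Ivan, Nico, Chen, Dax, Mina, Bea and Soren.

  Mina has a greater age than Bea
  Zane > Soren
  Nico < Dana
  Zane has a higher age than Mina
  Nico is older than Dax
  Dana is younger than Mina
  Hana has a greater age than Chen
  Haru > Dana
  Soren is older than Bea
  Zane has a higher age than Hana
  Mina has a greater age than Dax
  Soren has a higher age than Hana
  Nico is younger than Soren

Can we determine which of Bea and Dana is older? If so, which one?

undetermined

Following every chain through Bea: above Bea we get Mina, Soren, Zane.
Dana is not reached, and no chain runs the other way from Dana to Bea.
So the given relations leave the order of Bea and Dana undetermined.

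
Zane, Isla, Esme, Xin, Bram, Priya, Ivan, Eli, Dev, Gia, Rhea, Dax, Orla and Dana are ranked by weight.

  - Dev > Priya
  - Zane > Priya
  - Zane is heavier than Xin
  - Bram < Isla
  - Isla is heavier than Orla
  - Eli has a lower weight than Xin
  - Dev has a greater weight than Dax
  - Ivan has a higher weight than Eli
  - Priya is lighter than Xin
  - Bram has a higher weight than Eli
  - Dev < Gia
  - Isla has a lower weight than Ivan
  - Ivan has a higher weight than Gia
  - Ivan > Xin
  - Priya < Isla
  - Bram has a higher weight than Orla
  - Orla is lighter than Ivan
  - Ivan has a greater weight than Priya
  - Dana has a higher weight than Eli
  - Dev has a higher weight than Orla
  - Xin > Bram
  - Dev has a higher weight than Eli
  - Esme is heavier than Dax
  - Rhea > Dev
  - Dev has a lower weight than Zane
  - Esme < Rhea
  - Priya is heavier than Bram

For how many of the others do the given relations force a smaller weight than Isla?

4

From Isla the given relations immediately reach Orla, Bram, Priya.
From those, Eli — 4 in total.
Nothing else is reachable below Isla; 4 in all.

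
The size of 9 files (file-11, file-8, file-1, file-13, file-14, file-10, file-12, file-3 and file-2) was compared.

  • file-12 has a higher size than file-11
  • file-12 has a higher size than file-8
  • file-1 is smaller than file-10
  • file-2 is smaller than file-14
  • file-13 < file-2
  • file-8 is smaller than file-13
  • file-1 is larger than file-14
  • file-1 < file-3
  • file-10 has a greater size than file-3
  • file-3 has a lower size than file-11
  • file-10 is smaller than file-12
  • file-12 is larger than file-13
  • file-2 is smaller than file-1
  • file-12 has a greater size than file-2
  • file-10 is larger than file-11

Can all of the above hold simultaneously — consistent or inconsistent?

consistent

The single ordering file-8 < file-13 < file-2 < file-14 < file-1 < file-3 < file-11 < file-10 < file-12 satisfies every listed relation, so no contradiction arises.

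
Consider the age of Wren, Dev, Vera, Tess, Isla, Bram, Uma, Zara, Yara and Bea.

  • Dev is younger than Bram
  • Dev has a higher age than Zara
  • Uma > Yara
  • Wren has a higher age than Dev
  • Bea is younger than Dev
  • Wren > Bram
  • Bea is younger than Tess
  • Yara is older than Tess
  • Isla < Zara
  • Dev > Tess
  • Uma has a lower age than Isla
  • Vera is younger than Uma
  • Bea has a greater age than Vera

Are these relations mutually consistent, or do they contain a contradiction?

consistent

The single ordering Vera < Bea < Tess < Yara < Uma < Isla < Zara < Dev < Bram < Wren satisfies every listed relation, so no contradiction arises.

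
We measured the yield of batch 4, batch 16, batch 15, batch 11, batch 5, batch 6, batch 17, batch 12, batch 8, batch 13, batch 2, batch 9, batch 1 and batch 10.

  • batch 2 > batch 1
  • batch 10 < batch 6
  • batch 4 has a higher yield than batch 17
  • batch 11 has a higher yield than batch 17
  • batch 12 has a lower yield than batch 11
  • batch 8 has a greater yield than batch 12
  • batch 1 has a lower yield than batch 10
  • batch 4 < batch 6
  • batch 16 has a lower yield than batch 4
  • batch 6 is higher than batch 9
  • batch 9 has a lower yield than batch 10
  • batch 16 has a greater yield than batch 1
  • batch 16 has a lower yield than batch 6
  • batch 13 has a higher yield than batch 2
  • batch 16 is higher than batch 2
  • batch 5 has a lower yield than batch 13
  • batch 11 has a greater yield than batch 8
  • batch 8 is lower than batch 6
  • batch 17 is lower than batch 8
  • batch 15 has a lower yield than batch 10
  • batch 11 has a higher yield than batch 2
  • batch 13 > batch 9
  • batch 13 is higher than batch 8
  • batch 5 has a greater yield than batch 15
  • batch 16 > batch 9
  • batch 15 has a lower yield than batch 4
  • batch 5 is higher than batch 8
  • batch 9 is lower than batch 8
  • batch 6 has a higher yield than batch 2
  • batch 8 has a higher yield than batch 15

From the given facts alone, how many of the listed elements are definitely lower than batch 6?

Directly below batch 6: batch 9, batch 2, batch 10, batch 8, batch 16, batch 4.
One step further: batch 1, batch 15, batch 17, batch 12 (10 so far).
No other element is forced below batch 6 by the given relations, so the count is 10.

10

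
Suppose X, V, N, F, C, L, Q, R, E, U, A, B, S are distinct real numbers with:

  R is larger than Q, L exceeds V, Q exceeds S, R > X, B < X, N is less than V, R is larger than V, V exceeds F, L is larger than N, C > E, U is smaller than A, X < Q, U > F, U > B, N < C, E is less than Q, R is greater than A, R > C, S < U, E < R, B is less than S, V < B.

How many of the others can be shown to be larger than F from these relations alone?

9

From F the given relations immediately reach V, U.
From those, B, L, A, R — 6 in total.
From those, S, X — 8 in total.
From those, Q — 9 in total.
Nothing else is reachable above F; 9 in all.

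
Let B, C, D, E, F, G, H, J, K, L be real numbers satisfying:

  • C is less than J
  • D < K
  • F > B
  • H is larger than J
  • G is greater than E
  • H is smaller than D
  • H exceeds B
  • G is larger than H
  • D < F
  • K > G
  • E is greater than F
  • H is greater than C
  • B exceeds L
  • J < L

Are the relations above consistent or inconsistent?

The single ordering C < J < L < B < H < D < F < E < G < K satisfies every listed relation, so no contradiction arises.

consistent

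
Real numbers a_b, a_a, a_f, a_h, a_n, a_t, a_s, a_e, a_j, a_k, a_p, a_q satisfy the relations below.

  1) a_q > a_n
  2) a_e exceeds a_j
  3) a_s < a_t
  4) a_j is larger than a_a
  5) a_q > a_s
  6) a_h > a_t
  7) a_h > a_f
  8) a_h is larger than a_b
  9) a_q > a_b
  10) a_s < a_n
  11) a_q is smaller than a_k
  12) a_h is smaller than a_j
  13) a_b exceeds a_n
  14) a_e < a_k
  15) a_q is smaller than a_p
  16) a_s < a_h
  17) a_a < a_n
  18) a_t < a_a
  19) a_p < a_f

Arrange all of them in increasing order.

The consecutive links are each given: a_s < a_t; a_t < a_a; a_a < a_n; a_n < a_b; a_b < a_q; a_q < a_p; a_p < a_f; a_f < a_h; a_h < a_j; a_j < a_e; a_e < a_k.

a_s < a_t < a_a < a_n < a_b < a_q < a_p < a_f < a_h < a_j < a_e < a_k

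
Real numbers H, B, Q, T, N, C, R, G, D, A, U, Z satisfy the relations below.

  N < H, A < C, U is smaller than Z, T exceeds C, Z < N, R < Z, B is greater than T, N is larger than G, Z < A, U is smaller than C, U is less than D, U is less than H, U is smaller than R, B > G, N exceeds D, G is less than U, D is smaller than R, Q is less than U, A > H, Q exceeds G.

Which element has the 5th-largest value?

The consecutive relations fix a unique order: G < Q < U < D < R < Z < N < H < A < C < T < B.
Counting 5 from the largest end gives H.

H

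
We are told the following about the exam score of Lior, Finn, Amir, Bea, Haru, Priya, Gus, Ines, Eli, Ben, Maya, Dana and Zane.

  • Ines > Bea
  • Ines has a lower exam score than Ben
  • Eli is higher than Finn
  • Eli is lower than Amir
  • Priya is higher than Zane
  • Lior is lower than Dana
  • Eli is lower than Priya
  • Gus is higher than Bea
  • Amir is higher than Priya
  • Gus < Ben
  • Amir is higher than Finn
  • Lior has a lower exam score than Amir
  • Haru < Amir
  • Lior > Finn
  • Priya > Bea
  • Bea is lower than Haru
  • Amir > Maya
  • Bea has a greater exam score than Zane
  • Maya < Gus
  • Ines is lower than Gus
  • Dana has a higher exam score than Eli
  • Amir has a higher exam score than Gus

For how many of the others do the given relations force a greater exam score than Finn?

5

The elements the relations force above Finn are Eli, Lior, Priya, Amir, Dana — no chain reaches any other.
That is 5.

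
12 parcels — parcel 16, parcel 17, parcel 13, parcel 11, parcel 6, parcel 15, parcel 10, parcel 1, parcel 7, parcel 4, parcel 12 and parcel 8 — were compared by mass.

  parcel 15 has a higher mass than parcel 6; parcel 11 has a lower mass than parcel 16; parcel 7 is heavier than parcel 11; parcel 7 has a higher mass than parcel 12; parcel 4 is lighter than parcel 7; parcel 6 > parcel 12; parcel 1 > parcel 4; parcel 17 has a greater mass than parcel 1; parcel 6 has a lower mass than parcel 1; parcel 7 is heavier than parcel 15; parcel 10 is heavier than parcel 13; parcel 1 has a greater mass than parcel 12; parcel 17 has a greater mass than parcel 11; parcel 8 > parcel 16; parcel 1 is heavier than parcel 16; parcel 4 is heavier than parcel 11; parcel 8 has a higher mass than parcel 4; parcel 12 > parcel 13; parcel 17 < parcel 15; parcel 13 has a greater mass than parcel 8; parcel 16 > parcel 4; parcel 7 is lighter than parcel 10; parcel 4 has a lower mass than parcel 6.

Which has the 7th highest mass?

parcel 12

The consecutive relations fix a unique order: parcel 11 < parcel 4 < parcel 16 < parcel 8 < parcel 13 < parcel 12 < parcel 6 < parcel 1 < parcel 17 < parcel 15 < parcel 7 < parcel 10.
Counting 7 from the largest end gives parcel 12.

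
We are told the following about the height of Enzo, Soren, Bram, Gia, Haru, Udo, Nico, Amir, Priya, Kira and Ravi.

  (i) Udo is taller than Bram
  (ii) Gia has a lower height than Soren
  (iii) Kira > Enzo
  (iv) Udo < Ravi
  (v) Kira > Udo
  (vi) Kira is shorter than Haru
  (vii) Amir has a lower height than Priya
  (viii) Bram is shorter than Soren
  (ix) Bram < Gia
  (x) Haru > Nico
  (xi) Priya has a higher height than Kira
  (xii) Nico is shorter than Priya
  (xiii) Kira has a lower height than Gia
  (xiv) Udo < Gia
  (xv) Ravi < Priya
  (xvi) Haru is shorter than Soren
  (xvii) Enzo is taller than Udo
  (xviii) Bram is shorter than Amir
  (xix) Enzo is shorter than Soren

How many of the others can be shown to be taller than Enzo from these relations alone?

5

From Enzo the given relations immediately reach Kira, Soren.
From those, Haru, Gia, Priya — 5 in total.
Nothing else is reachable above Enzo; 5 in all.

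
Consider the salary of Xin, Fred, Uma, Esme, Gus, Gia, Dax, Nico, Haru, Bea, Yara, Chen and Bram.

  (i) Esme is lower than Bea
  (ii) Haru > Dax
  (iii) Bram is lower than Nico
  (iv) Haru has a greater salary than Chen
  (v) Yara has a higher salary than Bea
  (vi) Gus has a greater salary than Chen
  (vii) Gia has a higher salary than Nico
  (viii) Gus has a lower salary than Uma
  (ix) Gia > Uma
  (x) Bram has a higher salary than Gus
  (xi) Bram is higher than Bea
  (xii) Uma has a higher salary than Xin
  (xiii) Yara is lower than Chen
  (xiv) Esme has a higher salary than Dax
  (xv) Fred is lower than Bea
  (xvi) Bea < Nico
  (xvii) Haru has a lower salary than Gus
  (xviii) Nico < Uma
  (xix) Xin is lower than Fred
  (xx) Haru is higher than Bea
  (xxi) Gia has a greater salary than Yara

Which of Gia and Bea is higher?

Chaining the given relations: Bea < Yara < Chen < Haru < Gus < Bram < Nico < Uma < Gia.
So Bea < Gia; Gia is the higher of the two.

Gia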